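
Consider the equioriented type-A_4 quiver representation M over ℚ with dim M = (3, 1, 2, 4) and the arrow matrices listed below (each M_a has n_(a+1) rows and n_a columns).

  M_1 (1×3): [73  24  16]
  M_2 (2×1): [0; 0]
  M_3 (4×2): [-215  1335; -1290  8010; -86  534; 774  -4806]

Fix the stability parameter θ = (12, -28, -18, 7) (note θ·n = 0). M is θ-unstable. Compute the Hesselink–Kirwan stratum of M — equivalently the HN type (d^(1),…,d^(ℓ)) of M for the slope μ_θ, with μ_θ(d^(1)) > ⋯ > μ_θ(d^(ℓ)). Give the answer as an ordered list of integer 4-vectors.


Via rank(M_{q-1}∘⋯∘M_p): M ≅ I[1,1]^2, I[1,2], I[3,3], I[3,4], I[4,4]^3.
μ_θ-semistable layers: μ^(1)=12; μ^(2)=7; μ^(3)=-8; μ^(4)=-18

((2, 0, 0, 0); (0, 0, 0, 4); (1, 1, 0, 0); (0, 0, 2, 0))


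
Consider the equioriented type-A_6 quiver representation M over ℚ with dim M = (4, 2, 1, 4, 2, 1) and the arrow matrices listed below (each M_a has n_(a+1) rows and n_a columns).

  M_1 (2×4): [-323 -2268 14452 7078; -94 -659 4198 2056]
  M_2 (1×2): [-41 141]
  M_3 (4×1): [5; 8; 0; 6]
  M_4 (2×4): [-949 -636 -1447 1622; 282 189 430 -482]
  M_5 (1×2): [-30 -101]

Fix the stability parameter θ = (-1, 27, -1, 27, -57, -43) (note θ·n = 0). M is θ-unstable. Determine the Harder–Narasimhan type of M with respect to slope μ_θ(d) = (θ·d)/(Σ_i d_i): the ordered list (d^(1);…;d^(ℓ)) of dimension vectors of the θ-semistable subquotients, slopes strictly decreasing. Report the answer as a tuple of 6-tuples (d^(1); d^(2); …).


Via rank(M_{q-1}∘⋯∘M_p): M ≅ I[1,1]^2, I[1,2], I[1,5], I[4,4]^2, I[4,6].
μ_θ-semistable layers: μ^(1)=27; μ^(2)=-1; μ^(3)=-73/3

((0, 1, 0, 2, 0, 0); (4, 1, 1, 1, 1, 0); (0, 0, 0, 1, 1, 1))


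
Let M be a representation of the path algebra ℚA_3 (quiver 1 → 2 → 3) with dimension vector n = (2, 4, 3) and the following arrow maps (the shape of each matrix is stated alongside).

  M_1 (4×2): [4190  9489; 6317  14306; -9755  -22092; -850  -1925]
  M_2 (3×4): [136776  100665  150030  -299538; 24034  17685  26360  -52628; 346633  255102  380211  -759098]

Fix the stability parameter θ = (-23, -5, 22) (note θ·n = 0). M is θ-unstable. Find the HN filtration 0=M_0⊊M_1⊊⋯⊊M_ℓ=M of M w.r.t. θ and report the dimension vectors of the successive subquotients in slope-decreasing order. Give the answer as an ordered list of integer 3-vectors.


Interval decomposition of M: I[1,3]^2, I[2,2], I[2,3].
HN type (ℓ=3): μ^(1)=22; μ^(2)=-5; μ^(3)=-23

((0, 0, 3); (0, 4, 0); (2, 0, 0))


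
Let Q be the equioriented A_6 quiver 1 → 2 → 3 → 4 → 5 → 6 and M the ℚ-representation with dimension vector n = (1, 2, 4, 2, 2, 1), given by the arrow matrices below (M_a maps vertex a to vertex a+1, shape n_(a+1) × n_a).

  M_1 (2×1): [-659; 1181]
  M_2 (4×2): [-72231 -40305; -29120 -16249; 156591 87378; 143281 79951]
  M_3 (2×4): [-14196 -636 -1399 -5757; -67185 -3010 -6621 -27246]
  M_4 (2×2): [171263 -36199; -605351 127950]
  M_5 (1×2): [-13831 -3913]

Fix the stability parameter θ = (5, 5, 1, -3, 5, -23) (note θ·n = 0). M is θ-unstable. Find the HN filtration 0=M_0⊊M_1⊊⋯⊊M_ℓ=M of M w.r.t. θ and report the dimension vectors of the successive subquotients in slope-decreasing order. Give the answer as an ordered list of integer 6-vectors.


Barcode: M ≅ I[1,6], I[2,3], I[3,3], I[3,5]. HN layers by μ_θ (5 steps, strictly decreasing):
  μ^(1)=5; μ^(2)=3; μ^(3)=1; μ^(4)=-1; μ^(5)=-5/3

((0, 0, 0, 0, 1, 0); (0, 1, 1, 0, 0, 0); (0, 0, 1, 0, 0, 0); (0, 0, 1, 1, 0, 0); (1, 1, 1, 1, 1, 1))


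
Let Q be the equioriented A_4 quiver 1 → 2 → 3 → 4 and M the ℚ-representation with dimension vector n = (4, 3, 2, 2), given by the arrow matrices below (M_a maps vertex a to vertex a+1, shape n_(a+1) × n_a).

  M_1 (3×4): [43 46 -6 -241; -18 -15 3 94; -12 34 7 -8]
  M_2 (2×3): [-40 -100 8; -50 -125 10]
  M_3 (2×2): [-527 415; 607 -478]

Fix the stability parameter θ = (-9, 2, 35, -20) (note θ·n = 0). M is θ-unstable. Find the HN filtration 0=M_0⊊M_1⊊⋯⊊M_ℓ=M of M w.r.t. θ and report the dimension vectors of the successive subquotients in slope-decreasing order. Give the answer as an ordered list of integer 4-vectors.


Interval decomposition of M: I[1,1], I[1,2]^2, I[1,4], I[3,4].
HN type (ℓ=3): μ^(1)=15/2; μ^(2)=2; μ^(3)=-9

((0, 0, 2, 2); (0, 3, 0, 0); (4, 0, 0, 0))


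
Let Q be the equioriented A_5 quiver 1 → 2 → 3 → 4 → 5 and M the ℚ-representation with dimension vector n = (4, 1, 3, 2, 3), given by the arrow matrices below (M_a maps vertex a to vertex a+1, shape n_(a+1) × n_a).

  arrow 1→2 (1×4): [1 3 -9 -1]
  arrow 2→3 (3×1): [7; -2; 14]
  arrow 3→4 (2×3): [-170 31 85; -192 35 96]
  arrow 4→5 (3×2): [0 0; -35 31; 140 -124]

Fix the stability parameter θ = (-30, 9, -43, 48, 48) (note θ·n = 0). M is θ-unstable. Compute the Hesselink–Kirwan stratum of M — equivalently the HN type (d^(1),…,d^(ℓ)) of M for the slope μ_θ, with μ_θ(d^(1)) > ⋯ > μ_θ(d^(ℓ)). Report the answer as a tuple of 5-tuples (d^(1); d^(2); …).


Barcode: M ≅ I[1,1]^3, I[1,4], I[3,3], I[3,5], I[5,5]^2. HN layers by μ_θ (4 steps, strictly decreasing):
  μ^(1)=48; μ^(2)=-17; μ^(3)=-30; μ^(4)=-43

((0, 0, 0, 2, 3); (0, 1, 1, 0, 0); (4, 0, 0, 0, 0); (0, 0, 2, 0, 0))


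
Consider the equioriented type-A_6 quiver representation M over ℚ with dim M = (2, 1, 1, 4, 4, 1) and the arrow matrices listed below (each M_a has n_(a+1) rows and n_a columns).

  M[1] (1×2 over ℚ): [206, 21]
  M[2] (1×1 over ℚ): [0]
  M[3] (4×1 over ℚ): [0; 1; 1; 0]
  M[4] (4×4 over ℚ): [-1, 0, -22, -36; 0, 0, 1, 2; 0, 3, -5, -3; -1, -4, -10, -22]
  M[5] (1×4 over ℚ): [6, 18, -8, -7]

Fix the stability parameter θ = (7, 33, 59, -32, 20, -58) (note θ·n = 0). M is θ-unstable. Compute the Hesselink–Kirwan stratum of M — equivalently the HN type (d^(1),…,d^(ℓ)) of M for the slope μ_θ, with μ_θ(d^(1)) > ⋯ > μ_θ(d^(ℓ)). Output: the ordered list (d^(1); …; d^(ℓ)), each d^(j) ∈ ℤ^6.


Interval decomposition of M: I[1,1], I[1,2], I[3,5], I[4,5]^2, I[4,6].
HN type (ℓ=6): μ^(1)=33; μ^(2)=20; μ^(3)=27/2; μ^(4)=7; μ^(5)=-19; μ^(6)=-32

((0, 1, 0, 0, 0, 0); (0, 0, 0, 0, 3, 0); (0, 0, 1, 1, 0, 0); (2, 0, 0, 0, 0, 0); (0, 0, 0, 0, 1, 1); (0, 0, 0, 3, 0, 0))


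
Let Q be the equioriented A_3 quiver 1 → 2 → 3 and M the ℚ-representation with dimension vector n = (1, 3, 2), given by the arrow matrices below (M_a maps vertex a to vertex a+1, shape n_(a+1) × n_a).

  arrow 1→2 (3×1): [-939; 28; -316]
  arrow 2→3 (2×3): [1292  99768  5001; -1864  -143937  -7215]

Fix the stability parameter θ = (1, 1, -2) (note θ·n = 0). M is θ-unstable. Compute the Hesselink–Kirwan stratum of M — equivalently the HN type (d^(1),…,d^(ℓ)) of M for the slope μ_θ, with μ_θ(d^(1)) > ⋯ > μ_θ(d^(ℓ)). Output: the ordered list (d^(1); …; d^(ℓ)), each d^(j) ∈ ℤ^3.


Via rank(M_{q-1}∘⋯∘M_p): M ≅ I[1,2], I[2,3]^2.
μ_θ-semistable layers: μ^(1)=1; μ^(2)=-1/2

((1, 1, 0); (0, 2, 2))


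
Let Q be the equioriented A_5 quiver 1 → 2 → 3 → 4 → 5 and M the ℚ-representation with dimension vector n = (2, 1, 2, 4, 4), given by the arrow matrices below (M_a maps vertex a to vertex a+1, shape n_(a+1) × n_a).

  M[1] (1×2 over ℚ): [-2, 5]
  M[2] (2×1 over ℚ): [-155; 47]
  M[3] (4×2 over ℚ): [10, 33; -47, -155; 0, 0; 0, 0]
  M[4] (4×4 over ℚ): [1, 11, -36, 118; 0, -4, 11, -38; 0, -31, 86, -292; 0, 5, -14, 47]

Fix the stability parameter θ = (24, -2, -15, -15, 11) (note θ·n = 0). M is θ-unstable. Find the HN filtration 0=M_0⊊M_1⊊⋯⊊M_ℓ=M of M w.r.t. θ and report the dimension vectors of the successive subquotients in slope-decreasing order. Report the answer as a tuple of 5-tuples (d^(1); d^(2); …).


Barcode: M ≅ I[1,1], I[1,5], I[3,5], I[4,5]^2. HN layers by μ_θ (4 steps, strictly decreasing):
  μ^(1)=24; μ^(2)=11; μ^(3)=-2; μ^(4)=-15

((1, 0, 0, 0, 0); (0, 0, 0, 0, 4); (1, 1, 1, 1, 0); (0, 0, 1, 3, 0))


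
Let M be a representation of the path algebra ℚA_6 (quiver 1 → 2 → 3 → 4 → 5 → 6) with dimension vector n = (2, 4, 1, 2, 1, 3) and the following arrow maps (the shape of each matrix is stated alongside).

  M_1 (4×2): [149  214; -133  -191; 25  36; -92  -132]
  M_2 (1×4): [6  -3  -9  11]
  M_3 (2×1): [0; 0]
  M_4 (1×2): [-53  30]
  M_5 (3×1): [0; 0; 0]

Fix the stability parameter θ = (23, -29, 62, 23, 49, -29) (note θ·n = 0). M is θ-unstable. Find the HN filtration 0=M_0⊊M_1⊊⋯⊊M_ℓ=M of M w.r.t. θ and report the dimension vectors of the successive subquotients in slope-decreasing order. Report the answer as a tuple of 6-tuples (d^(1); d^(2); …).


Interval decomposition of M: I[1,2], I[1,3], I[2,2]^2, I[4,4], I[4,5], I[6,6]^3.
HN type (ℓ=5): μ^(1)=62; μ^(2)=49; μ^(3)=23; μ^(4)=-3; μ^(5)=-29

((0, 0, 1, 0, 0, 0); (0, 0, 0, 0, 1, 0); (0, 0, 0, 2, 0, 0); (2, 2, 0, 0, 0, 0); (0, 2, 0, 0, 0, 3))


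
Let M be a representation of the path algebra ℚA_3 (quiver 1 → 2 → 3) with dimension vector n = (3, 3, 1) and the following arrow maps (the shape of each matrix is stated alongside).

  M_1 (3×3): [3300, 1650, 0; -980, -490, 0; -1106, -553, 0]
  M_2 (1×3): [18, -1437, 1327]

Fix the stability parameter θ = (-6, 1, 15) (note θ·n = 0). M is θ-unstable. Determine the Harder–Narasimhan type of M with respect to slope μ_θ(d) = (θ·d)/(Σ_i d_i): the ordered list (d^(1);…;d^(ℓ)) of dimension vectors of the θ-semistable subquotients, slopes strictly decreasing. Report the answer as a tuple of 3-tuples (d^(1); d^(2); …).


Barcode: M ≅ I[1,1]^2, I[1,3], I[2,2]^2. HN layers by μ_θ (3 steps, strictly decreasing):
  μ^(1)=15; μ^(2)=1; μ^(3)=-6

((0, 0, 1); (0, 3, 0); (3, 0, 0))


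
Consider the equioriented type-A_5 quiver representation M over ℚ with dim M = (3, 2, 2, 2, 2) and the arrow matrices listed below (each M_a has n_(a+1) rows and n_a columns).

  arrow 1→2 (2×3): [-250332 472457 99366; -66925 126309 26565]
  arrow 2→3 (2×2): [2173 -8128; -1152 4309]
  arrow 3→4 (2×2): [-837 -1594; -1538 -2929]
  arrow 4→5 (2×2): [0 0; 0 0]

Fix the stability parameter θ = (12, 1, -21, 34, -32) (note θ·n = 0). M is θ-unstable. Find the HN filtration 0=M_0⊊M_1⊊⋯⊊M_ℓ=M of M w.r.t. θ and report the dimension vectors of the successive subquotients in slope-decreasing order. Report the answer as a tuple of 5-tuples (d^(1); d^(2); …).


Via rank(M_{q-1}∘⋯∘M_p): M ≅ I[1,1], I[1,4]^2, I[5,5]^2.
μ_θ-semistable layers: μ^(1)=34; μ^(2)=12; μ^(3)=-8/3; μ^(4)=-32

((0, 0, 0, 2, 0); (1, 0, 0, 0, 0); (2, 2, 2, 0, 0); (0, 0, 0, 0, 2))


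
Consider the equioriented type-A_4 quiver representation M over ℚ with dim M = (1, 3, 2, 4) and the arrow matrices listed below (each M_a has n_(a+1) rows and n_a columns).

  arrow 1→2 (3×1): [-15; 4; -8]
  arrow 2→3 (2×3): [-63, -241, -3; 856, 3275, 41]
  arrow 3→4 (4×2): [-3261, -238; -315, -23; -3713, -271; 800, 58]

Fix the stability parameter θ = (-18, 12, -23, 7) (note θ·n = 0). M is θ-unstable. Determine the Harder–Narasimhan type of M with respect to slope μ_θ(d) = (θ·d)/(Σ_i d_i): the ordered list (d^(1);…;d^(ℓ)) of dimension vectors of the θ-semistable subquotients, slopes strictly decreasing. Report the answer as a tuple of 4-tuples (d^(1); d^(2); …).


Barcode: M ≅ I[1,4], I[2,2], I[2,4], I[4,4]^2. HN layers by μ_θ (4 steps, strictly decreasing):
  μ^(1)=12; μ^(2)=7; μ^(3)=-11/2; μ^(4)=-18

((0, 1, 0, 0); (0, 0, 0, 4); (0, 2, 2, 0); (1, 0, 0, 0))


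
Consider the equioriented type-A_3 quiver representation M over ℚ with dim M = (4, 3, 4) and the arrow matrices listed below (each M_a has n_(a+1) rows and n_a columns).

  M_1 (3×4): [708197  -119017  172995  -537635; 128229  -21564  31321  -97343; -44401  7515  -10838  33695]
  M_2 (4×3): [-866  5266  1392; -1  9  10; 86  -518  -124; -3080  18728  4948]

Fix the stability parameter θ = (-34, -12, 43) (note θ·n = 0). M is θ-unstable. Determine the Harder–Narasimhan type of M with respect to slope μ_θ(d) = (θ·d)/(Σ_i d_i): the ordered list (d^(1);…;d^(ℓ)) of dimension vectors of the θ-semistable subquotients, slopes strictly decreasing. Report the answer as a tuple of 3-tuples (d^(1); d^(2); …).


Via rank(M_{q-1}∘⋯∘M_p): M ≅ I[1,1], I[1,2], I[1,3]^2, I[3,3]^2.
μ_θ-semistable layers: μ^(1)=43; μ^(2)=-12; μ^(3)=-34

((0, 0, 4); (0, 3, 0); (4, 0, 0))


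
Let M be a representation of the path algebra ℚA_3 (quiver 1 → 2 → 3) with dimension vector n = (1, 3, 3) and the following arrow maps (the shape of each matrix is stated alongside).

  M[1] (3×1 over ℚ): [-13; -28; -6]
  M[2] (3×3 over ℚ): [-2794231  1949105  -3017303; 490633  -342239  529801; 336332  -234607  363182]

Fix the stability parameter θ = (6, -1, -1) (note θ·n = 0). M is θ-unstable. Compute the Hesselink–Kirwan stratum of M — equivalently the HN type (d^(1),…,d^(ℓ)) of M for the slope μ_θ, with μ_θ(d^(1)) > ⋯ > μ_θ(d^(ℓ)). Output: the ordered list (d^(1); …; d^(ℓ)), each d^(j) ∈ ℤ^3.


Interval decomposition of M: I[1,3], I[2,2], I[2,3], I[3,3].
HN type (ℓ=2): μ^(1)=4/3; μ^(2)=-1

((1, 1, 1); (0, 2, 2))


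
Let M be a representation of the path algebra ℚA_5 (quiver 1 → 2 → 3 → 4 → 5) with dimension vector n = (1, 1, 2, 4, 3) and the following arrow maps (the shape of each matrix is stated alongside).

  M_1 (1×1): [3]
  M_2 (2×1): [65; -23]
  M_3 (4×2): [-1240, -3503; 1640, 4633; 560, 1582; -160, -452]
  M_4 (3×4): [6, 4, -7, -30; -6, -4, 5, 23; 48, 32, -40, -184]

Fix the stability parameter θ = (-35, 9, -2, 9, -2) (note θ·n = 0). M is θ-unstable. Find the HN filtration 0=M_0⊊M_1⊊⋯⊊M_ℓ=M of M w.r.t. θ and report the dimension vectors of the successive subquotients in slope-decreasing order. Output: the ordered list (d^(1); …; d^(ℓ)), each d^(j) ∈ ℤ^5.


Interval decomposition of M: I[1,4], I[3,3], I[4,4], I[4,5]^2, I[5,5].
HN type (ℓ=4): μ^(1)=9; μ^(2)=7/2; μ^(3)=-2; μ^(4)=-35

((0, 0, 0, 2, 0); (0, 1, 1, 2, 2); (0, 0, 1, 0, 1); (1, 0, 0, 0, 0))


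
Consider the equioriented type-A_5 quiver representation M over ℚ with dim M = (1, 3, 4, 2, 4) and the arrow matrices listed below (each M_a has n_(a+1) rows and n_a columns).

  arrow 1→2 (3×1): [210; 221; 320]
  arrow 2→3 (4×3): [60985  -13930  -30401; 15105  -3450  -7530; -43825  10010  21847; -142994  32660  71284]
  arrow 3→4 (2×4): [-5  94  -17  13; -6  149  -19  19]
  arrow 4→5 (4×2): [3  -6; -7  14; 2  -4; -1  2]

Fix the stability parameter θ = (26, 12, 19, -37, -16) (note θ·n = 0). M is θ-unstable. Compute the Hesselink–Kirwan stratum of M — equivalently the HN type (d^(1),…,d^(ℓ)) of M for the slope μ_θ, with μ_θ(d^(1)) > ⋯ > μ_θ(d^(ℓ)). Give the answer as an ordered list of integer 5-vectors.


Via rank(M_{q-1}∘⋯∘M_p): M ≅ I[1,2], I[2,3], I[2,4], I[3,3], I[3,5], I[5,5]^3.
μ_θ-semistable layers: μ^(1)=19; μ^(2)=12; μ^(3)=-2; μ^(4)=-34/3; μ^(5)=-16

((1, 1, 2, 0, 0); (0, 1, 0, 0, 0); (0, 1, 1, 1, 0); (0, 0, 1, 1, 1); (0, 0, 0, 0, 3))


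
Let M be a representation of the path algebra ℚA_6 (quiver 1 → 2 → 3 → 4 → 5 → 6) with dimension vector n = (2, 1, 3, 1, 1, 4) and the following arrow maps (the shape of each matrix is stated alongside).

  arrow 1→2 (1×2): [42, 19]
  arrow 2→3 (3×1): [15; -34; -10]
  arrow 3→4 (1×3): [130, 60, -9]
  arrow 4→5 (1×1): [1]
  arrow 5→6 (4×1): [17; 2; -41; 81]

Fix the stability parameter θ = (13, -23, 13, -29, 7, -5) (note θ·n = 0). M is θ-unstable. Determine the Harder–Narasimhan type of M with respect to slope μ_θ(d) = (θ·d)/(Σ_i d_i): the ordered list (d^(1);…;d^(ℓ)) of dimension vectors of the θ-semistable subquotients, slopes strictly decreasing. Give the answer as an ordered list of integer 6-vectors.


Barcode: M ≅ I[1,1], I[1,3], I[3,3], I[3,6], I[6,6]^3. HN layers by μ_θ (4 steps, strictly decreasing):
  μ^(1)=13; μ^(2)=1; μ^(3)=-5; μ^(4)=-8

((1, 0, 2, 0, 0, 0); (0, 0, 0, 0, 1, 1); (1, 1, 0, 0, 0, 3); (0, 0, 1, 1, 0, 0))


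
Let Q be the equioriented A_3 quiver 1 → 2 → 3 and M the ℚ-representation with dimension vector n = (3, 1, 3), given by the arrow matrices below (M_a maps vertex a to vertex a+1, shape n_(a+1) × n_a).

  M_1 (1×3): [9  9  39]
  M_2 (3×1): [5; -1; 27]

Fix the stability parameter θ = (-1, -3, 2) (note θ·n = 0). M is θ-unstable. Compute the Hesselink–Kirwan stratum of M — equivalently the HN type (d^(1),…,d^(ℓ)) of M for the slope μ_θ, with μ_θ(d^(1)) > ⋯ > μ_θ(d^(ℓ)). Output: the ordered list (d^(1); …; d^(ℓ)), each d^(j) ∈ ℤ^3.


Via rank(M_{q-1}∘⋯∘M_p): M ≅ I[1,1]^2, I[1,3], I[3,3]^2.
μ_θ-semistable layers: μ^(1)=2; μ^(2)=-1; μ^(3)=-2

((0, 0, 3); (2, 0, 0); (1, 1, 0))


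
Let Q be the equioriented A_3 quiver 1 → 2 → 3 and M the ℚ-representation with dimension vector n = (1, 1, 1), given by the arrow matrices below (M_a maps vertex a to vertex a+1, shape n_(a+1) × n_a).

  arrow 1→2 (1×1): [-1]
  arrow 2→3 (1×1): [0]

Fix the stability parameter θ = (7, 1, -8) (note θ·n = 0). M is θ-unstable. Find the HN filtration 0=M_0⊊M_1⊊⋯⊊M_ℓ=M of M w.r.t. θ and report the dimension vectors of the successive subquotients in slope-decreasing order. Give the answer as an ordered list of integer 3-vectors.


Barcode: M ≅ I[1,2], I[3,3]. HN layers by μ_θ (2 steps, strictly decreasing):
  μ^(1)=4; μ^(2)=-8

((1, 1, 0); (0, 0, 1))


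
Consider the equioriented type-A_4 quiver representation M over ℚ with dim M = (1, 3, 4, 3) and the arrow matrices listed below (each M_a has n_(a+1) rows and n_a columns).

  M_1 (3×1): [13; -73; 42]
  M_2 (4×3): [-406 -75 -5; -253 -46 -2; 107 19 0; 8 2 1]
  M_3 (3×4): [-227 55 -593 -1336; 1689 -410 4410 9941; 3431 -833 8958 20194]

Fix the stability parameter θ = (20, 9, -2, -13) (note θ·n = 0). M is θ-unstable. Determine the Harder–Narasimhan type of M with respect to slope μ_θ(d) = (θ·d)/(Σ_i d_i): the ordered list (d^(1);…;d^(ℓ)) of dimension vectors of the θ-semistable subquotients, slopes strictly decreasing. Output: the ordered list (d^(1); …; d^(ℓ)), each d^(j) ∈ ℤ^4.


Via rank(M_{q-1}∘⋯∘M_p): M ≅ I[1,4], I[2,4]^2, I[3,3].
μ_θ-semistable layers: μ^(1)=7/2; μ^(2)=-2

((1, 1, 1, 1); (0, 2, 3, 2))


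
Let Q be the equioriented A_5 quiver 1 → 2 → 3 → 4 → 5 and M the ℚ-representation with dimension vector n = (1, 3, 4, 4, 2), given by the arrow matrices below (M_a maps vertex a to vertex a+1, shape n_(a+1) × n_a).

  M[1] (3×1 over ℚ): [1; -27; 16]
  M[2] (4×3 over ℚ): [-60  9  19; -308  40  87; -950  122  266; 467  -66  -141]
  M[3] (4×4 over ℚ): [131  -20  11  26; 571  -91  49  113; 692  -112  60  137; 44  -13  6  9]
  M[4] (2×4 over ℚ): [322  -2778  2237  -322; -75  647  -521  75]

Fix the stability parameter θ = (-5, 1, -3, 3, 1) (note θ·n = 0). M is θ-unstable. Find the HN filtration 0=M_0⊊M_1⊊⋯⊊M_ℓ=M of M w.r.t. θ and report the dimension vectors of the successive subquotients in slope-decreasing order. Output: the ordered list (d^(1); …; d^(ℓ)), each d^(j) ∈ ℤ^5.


Via rank(M_{q-1}∘⋯∘M_p): M ≅ I[1,5], I[2,4]^2, I[3,3], I[4,5].
μ_θ-semistable layers: μ^(1)=3; μ^(2)=2; μ^(3)=-1; μ^(4)=-3; μ^(5)=-5

((0, 0, 0, 2, 0); (0, 0, 0, 2, 2); (0, 3, 3, 0, 0); (0, 0, 1, 0, 0); (1, 0, 0, 0, 0))


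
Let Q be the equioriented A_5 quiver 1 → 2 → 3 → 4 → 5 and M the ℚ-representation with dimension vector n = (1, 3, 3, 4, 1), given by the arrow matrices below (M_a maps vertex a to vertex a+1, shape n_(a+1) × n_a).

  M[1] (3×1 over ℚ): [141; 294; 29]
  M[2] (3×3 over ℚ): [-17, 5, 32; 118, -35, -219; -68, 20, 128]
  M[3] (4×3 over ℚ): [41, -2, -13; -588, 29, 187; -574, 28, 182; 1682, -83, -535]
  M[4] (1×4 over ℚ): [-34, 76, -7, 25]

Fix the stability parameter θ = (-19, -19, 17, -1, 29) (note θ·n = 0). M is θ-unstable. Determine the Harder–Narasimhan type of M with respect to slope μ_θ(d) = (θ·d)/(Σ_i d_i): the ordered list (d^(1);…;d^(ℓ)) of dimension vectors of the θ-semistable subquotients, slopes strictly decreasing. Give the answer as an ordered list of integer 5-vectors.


Via rank(M_{q-1}∘⋯∘M_p): M ≅ I[1,5], I[2,2], I[2,4], I[3,3], I[4,4]^2.
μ_θ-semistable layers: μ^(1)=29; μ^(2)=17; μ^(3)=8; μ^(4)=-1; μ^(5)=-19

((0, 0, 0, 0, 1); (0, 0, 1, 0, 0); (0, 0, 2, 2, 0); (0, 0, 0, 2, 0); (1, 3, 0, 0, 0))


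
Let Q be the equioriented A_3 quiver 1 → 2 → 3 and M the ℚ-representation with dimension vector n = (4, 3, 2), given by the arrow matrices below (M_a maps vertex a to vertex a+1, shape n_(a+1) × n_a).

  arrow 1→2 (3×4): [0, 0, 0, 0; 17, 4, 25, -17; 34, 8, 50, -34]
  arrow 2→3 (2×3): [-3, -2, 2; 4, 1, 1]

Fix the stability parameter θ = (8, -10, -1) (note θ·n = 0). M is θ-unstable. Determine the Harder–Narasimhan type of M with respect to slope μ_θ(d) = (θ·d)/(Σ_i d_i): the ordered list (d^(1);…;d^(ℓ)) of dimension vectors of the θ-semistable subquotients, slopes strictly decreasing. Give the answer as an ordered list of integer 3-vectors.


Via rank(M_{q-1}∘⋯∘M_p): M ≅ I[1,1]^3, I[1,3], I[2,2], I[2,3].
μ_θ-semistable layers: μ^(1)=8; μ^(2)=-1; μ^(3)=-10

((3, 0, 0); (1, 1, 2); (0, 2, 0))


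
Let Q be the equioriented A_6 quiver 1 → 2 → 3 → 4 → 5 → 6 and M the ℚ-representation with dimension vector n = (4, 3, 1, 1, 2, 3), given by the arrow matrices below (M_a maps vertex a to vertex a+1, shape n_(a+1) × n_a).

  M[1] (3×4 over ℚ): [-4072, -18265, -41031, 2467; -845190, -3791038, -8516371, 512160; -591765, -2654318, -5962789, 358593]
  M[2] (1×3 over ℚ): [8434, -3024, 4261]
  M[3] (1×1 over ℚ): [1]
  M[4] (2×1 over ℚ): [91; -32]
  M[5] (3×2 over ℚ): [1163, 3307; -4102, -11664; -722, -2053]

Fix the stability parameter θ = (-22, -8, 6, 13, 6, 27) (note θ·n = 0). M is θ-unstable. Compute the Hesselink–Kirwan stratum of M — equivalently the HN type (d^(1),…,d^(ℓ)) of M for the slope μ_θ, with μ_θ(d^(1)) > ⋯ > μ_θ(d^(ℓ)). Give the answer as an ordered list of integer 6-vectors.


Interval decomposition of M: I[1,1], I[1,2]^2, I[1,6], I[5,6], I[6,6].
HN type (ℓ=5): μ^(1)=27; μ^(2)=19/2; μ^(3)=6; μ^(4)=-8; μ^(5)=-22

((0, 0, 0, 0, 0, 3); (0, 0, 0, 1, 1, 0); (0, 0, 1, 0, 1, 0); (0, 3, 0, 0, 0, 0); (4, 0, 0, 0, 0, 0))


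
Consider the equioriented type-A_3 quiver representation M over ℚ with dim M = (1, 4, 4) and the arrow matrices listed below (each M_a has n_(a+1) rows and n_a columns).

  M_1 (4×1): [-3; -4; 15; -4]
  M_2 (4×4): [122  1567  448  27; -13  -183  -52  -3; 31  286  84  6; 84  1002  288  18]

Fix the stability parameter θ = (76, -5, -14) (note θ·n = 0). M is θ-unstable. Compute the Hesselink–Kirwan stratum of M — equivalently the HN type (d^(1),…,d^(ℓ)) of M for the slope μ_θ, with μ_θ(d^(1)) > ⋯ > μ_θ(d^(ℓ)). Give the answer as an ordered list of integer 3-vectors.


Interval decomposition of M: I[1,3], I[2,2]^2, I[2,3], I[3,3]^2.
HN type (ℓ=4): μ^(1)=19; μ^(2)=-5; μ^(3)=-19/2; μ^(4)=-14

((1, 1, 1); (0, 2, 0); (0, 1, 1); (0, 0, 2))


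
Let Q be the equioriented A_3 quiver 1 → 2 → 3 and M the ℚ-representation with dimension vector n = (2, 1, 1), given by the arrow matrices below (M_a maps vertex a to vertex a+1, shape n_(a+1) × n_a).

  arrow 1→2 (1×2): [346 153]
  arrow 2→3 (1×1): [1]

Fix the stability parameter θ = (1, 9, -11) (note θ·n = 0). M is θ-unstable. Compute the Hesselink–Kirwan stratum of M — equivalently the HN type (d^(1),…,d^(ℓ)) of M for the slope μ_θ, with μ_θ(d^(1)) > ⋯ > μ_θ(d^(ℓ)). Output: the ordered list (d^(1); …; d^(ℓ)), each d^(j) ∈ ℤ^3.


Via rank(M_{q-1}∘⋯∘M_p): M ≅ I[1,1], I[1,3].
μ_θ-semistable layers: μ^(1)=1; μ^(2)=-1/3

((1, 0, 0); (1, 1, 1))


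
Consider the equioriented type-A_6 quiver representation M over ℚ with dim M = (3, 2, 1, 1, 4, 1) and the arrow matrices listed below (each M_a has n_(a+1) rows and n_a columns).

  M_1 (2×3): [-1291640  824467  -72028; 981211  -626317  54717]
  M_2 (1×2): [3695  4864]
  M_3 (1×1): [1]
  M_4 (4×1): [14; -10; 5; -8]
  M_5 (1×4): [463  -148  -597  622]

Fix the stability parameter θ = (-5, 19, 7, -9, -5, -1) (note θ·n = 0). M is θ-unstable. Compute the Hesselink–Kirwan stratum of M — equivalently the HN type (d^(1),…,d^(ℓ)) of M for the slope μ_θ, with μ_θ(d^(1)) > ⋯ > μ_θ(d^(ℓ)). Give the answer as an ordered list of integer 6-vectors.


Interval decomposition of M: I[1,1], I[1,2], I[1,6], I[5,5]^3.
HN type (ℓ=3): μ^(1)=19; μ^(2)=11/5; μ^(3)=-5

((0, 1, 0, 0, 0, 0); (0, 1, 1, 1, 1, 1); (3, 0, 0, 0, 3, 0))


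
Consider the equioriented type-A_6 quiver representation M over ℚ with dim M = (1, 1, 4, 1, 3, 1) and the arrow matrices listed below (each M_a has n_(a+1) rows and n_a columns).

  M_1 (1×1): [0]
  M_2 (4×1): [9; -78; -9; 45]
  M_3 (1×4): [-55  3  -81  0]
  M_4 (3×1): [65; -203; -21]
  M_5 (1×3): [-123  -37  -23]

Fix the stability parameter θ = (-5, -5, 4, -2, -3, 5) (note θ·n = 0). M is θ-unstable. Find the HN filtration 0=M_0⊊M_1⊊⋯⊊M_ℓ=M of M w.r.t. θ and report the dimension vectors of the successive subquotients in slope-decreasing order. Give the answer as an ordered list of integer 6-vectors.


Interval decomposition of M: I[1,1], I[2,3], I[3,3]^2, I[3,6], I[5,5]^2.
HN type (ℓ=5): μ^(1)=5; μ^(2)=4; μ^(3)=-1/3; μ^(4)=-3; μ^(5)=-5

((0, 0, 0, 0, 0, 1); (0, 0, 3, 0, 0, 0); (0, 0, 1, 1, 1, 0); (0, 0, 0, 0, 2, 0); (1, 1, 0, 0, 0, 0))


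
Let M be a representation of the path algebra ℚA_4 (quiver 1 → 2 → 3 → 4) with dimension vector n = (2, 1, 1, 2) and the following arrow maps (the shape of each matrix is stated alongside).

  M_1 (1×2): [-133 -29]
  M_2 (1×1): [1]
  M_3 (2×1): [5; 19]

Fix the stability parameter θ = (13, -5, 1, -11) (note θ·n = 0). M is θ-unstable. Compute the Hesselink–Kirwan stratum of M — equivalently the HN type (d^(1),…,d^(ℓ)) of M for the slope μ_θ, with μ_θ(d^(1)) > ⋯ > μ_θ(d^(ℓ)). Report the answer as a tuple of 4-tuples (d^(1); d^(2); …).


Via rank(M_{q-1}∘⋯∘M_p): M ≅ I[1,1], I[1,4], I[4,4].
μ_θ-semistable layers: μ^(1)=13; μ^(2)=-1/2; μ^(3)=-11

((1, 0, 0, 0); (1, 1, 1, 1); (0, 0, 0, 1))


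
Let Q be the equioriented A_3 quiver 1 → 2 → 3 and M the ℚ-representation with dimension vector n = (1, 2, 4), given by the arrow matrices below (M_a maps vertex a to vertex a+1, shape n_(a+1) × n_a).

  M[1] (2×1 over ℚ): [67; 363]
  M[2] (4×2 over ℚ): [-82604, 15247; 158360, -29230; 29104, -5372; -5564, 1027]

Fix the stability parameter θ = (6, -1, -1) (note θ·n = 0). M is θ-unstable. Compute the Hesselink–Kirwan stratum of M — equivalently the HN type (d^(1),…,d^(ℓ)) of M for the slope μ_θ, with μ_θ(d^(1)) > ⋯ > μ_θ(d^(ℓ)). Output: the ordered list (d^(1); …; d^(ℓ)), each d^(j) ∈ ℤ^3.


Interval decomposition of M: I[1,3], I[2,2], I[3,3]^3.
HN type (ℓ=2): μ^(1)=4/3; μ^(2)=-1

((1, 1, 1); (0, 1, 3))


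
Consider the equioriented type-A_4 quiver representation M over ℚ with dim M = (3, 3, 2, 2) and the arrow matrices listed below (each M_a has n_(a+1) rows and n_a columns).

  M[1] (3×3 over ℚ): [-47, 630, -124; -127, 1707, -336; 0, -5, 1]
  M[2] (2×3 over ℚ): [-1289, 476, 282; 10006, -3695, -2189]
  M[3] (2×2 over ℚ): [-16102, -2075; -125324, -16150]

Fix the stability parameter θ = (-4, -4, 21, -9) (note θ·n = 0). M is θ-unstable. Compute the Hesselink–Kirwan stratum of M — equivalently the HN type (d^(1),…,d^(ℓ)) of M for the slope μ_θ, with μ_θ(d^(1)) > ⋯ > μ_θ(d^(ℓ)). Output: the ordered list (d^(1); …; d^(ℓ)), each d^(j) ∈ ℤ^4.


Via rank(M_{q-1}∘⋯∘M_p): M ≅ I[1,2], I[1,3], I[1,4], I[4,4].
μ_θ-semistable layers: μ^(1)=21; μ^(2)=6; μ^(3)=-4; μ^(4)=-9

((0, 0, 1, 0); (0, 0, 1, 1); (3, 3, 0, 0); (0, 0, 0, 1))


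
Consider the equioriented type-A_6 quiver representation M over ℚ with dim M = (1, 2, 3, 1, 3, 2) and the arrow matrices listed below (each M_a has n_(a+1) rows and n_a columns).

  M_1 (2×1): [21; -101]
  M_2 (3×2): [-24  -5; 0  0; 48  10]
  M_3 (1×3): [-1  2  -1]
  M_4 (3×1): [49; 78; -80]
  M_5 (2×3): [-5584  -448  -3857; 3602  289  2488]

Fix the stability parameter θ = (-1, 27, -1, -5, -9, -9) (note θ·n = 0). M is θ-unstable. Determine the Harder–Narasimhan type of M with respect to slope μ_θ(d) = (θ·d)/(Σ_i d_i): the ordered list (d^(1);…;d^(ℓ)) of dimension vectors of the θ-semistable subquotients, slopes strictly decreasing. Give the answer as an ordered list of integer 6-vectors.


Via rank(M_{q-1}∘⋯∘M_p): M ≅ I[1,5], I[2,2], I[3,3]^2, I[5,6]^2.
μ_θ-semistable layers: μ^(1)=27; μ^(2)=3; μ^(3)=-1; μ^(4)=-9

((0, 1, 0, 0, 0, 0); (0, 1, 1, 1, 1, 0); (1, 0, 2, 0, 0, 0); (0, 0, 0, 0, 2, 2))


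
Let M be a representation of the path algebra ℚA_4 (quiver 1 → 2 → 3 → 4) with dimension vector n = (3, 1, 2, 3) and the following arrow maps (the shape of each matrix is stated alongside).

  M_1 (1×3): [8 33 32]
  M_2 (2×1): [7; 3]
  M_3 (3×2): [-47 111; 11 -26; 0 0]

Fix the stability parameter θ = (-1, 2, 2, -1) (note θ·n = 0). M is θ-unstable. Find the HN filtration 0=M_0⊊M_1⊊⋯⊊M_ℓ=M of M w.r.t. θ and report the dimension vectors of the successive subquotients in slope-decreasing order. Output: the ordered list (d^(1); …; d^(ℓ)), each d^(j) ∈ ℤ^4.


Interval decomposition of M: I[1,1]^2, I[1,4], I[3,4], I[4,4].
HN type (ℓ=3): μ^(1)=1; μ^(2)=1/2; μ^(3)=-1

((0, 1, 1, 1); (0, 0, 1, 1); (3, 0, 0, 1))


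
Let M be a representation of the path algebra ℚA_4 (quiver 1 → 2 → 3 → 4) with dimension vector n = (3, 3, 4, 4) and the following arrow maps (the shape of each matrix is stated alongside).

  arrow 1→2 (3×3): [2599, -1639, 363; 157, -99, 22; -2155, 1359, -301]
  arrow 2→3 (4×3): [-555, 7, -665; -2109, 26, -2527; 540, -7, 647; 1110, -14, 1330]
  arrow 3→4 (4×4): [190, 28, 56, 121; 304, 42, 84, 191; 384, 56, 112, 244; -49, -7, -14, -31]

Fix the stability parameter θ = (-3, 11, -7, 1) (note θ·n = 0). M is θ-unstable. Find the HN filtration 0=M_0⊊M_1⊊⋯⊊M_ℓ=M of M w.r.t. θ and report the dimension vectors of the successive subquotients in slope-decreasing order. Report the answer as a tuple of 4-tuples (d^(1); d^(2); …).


Via rank(M_{q-1}∘⋯∘M_p): M ≅ I[1,1], I[1,3], I[1,4], I[2,3], I[3,4], I[4,4]^2.
μ_θ-semistable layers: μ^(1)=2; μ^(2)=5/3; μ^(3)=1; μ^(4)=-3; μ^(5)=-7

((0, 2, 2, 0); (0, 1, 1, 1); (0, 0, 0, 3); (3, 0, 0, 0); (0, 0, 1, 0))


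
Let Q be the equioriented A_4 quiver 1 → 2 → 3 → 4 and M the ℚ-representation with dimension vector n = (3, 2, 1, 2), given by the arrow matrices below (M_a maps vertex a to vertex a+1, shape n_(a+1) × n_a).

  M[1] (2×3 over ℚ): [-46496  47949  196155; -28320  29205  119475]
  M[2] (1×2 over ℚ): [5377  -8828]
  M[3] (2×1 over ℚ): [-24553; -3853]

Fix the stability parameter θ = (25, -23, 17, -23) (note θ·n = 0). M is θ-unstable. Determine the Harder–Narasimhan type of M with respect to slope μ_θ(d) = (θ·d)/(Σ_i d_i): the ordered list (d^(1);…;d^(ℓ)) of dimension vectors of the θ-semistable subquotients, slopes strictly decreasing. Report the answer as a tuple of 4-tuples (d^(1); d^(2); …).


Via rank(M_{q-1}∘⋯∘M_p): M ≅ I[1,1]^2, I[1,4], I[2,2], I[4,4].
μ_θ-semistable layers: μ^(1)=25; μ^(2)=-1; μ^(3)=-23

((2, 0, 0, 0); (1, 1, 1, 1); (0, 1, 0, 1))


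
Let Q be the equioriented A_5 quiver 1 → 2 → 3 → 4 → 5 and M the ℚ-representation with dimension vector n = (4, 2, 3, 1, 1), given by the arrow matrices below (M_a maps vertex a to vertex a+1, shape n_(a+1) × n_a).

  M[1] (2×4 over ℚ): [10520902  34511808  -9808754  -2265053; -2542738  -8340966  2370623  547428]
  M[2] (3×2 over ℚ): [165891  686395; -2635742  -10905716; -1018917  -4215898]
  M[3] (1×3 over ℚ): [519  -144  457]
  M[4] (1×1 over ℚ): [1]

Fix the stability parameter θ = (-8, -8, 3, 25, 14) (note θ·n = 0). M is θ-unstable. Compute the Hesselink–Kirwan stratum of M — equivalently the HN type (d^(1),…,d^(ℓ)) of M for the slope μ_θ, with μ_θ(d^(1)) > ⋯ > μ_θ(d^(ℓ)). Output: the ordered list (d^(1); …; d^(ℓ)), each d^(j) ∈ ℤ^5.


Interval decomposition of M: I[1,1]^2, I[1,3], I[1,5], I[3,3].
HN type (ℓ=3): μ^(1)=39/2; μ^(2)=3; μ^(3)=-8

((0, 0, 0, 1, 1); (0, 0, 3, 0, 0); (4, 2, 0, 0, 0))


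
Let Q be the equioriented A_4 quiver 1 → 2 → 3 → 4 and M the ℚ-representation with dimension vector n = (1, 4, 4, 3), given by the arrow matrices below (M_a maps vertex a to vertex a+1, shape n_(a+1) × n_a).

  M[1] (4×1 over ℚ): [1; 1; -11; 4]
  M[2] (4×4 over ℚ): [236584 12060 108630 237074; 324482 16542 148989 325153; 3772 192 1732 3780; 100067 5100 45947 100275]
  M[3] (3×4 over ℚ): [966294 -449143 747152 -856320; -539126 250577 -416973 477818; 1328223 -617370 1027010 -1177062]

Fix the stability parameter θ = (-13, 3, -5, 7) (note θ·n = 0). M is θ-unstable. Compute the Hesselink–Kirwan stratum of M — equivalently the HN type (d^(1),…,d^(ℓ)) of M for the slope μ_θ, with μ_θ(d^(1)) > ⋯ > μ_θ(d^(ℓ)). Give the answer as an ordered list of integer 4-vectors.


Barcode: M ≅ I[1,4], I[2,2], I[2,4]^2, I[3,3]. HN layers by μ_θ (5 steps, strictly decreasing):
  μ^(1)=7; μ^(2)=3; μ^(3)=-1; μ^(4)=-5; μ^(5)=-13

((0, 0, 0, 3); (0, 1, 0, 0); (0, 3, 3, 0); (0, 0, 1, 0); (1, 0, 0, 0))


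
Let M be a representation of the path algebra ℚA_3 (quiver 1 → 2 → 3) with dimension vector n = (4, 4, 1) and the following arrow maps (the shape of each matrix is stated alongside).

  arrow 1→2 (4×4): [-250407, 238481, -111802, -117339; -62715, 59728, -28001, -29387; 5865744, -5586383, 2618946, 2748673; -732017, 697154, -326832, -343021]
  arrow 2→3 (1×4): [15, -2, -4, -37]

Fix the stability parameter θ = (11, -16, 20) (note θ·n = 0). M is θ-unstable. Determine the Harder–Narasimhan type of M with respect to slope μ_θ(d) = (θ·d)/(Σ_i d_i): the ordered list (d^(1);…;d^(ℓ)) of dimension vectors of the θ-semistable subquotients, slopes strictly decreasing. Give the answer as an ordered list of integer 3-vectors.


Barcode: M ≅ I[1,2]^3, I[1,3]. HN layers by μ_θ (2 steps, strictly decreasing):
  μ^(1)=20; μ^(2)=-5/2

((0, 0, 1); (4, 4, 0))


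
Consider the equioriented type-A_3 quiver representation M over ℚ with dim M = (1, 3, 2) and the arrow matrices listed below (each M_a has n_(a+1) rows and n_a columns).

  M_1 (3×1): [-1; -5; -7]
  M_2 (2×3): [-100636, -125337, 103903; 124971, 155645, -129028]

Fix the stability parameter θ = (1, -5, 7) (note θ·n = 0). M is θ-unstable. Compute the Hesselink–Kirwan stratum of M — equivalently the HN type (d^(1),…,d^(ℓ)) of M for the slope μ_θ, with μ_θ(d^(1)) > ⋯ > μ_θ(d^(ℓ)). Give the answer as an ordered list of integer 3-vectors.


Via rank(M_{q-1}∘⋯∘M_p): M ≅ I[1,2], I[2,3]^2.
μ_θ-semistable layers: μ^(1)=7; μ^(2)=-2; μ^(3)=-5

((0, 0, 2); (1, 1, 0); (0, 2, 0))


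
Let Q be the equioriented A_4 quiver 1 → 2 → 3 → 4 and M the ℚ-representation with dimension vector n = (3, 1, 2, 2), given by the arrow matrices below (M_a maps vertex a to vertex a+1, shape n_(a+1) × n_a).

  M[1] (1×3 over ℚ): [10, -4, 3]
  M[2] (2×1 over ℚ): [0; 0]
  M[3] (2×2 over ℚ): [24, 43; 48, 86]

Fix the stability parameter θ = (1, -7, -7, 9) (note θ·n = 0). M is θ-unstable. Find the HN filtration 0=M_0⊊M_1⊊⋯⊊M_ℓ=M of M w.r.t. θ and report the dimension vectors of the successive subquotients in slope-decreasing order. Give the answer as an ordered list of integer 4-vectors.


Barcode: M ≅ I[1,1]^2, I[1,2], I[3,3], I[3,4], I[4,4]. HN layers by μ_θ (4 steps, strictly decreasing):
  μ^(1)=9; μ^(2)=1; μ^(3)=-3; μ^(4)=-7

((0, 0, 0, 2); (2, 0, 0, 0); (1, 1, 0, 0); (0, 0, 2, 0))


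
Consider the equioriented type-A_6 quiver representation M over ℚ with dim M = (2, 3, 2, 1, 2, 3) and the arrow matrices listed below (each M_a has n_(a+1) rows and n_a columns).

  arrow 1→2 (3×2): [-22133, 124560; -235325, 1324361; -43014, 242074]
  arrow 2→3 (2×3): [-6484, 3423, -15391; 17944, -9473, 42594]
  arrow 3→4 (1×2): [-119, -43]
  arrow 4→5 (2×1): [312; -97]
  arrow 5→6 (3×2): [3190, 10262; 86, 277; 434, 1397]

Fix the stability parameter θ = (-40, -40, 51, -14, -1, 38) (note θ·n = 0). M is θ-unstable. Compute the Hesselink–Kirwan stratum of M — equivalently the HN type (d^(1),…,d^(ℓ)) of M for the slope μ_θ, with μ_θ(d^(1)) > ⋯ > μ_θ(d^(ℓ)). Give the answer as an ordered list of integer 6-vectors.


Interval decomposition of M: I[1,2], I[1,3], I[2,6], I[5,6], I[6,6].
HN type (ℓ=5): μ^(1)=51; μ^(2)=38; μ^(3)=12; μ^(4)=-1; μ^(5)=-40

((0, 0, 1, 0, 0, 0); (0, 0, 0, 0, 0, 3); (0, 0, 1, 1, 1, 0); (0, 0, 0, 0, 1, 0); (2, 3, 0, 0, 0, 0))


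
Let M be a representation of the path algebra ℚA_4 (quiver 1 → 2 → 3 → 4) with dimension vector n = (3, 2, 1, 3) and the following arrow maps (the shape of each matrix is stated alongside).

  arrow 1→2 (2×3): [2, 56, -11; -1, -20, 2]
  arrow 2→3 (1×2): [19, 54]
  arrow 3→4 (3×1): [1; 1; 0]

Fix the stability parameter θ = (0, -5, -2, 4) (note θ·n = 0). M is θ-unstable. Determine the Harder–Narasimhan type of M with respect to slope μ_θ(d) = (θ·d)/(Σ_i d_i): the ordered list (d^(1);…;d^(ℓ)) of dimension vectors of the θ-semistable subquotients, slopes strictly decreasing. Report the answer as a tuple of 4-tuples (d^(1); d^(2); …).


Via rank(M_{q-1}∘⋯∘M_p): M ≅ I[1,1], I[1,2], I[1,4], I[4,4]^2.
μ_θ-semistable layers: μ^(1)=4; μ^(2)=0; μ^(3)=-2; μ^(4)=-5/2

((0, 0, 0, 3); (1, 0, 0, 0); (0, 0, 1, 0); (2, 2, 0, 0))


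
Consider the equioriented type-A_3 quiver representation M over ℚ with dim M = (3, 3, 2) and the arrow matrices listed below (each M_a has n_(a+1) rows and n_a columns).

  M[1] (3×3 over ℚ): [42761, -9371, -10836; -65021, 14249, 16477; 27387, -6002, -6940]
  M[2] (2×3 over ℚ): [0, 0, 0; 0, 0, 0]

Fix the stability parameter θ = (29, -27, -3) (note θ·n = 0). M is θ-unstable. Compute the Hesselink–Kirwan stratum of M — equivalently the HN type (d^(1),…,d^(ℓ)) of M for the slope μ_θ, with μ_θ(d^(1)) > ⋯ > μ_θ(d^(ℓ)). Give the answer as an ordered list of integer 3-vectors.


Barcode: M ≅ I[1,2]^3, I[3,3]^2. HN layers by μ_θ (2 steps, strictly decreasing):
  μ^(1)=1; μ^(2)=-3

((3, 3, 0); (0, 0, 2))


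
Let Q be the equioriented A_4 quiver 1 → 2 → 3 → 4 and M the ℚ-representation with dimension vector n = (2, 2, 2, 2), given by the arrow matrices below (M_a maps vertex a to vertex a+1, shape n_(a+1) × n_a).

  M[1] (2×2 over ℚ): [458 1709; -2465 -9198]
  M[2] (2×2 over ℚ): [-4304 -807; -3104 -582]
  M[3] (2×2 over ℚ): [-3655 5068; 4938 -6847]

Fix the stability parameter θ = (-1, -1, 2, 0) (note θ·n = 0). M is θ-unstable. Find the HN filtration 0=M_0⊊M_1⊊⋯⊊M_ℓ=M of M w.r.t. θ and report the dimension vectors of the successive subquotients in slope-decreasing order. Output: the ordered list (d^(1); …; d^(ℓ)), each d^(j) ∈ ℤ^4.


Interval decomposition of M: I[1,2], I[1,4], I[3,4].
HN type (ℓ=2): μ^(1)=1; μ^(2)=-1

((0, 0, 2, 2); (2, 2, 0, 0))


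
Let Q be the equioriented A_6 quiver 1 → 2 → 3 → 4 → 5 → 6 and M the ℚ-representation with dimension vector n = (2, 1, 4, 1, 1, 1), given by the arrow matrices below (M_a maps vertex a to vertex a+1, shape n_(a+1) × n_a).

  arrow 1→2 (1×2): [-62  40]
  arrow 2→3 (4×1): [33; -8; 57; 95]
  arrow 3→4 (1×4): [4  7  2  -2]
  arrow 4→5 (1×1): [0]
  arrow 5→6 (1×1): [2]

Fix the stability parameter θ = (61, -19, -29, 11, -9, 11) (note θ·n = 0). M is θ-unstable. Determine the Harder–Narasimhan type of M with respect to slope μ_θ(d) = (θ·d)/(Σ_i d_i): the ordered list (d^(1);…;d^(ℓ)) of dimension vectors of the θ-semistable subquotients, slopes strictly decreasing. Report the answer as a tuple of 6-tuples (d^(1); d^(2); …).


Interval decomposition of M: I[1,1], I[1,3], I[3,3]^2, I[3,4], I[5,6].
HN type (ℓ=5): μ^(1)=61; μ^(2)=11; μ^(3)=13/3; μ^(4)=-9; μ^(5)=-29

((1, 0, 0, 0, 0, 0); (0, 0, 0, 1, 0, 1); (1, 1, 1, 0, 0, 0); (0, 0, 0, 0, 1, 0); (0, 0, 3, 0, 0, 0))
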